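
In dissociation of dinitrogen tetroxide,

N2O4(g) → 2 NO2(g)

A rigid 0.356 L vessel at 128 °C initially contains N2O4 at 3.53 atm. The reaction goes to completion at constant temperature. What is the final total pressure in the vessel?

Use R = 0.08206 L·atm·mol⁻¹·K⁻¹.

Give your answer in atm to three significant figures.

7.06 atm

At constant T and V, P ∝ n(gas): 1 mol gas → 2 mol gas.
P_final = (2/1) × 3.53 = 7.060 atm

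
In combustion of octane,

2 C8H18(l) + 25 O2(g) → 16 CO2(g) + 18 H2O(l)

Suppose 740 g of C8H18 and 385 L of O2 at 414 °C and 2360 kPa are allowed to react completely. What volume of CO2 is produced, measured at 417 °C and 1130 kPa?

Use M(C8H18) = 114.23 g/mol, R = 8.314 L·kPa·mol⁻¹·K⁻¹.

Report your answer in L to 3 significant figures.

n(C8H18) = 740 / 114.23 = 6.478 mol
n(O2) = PV/RT = (2360 × 385) / (8.314 × 687.15) = 159.0 mol
For 6.478 mol C8H18, stoichiometry requires (25/2) × 6.478 = 80.97 mol O2; 159.0 mol is available, so C8H18 is limiting.
n(CO2) = (16/2) × 6.478 = 51.82 mol
V(CO2) = nRT/P = 51.82 × 8.314 × 690.15 / 1130 = 263.1 L

263 L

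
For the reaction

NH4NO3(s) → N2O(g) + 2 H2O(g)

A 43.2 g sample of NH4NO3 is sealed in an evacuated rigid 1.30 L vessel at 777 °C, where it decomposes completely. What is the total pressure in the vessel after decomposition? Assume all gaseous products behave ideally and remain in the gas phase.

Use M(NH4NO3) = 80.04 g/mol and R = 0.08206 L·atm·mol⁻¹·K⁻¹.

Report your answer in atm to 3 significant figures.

107 atm

n(NH4NO3) = 43.2 / 80.04 = 0.5397 mol
n(gas produced) = (3/1) × 0.5397 = 1.619 mol
P = nRT/V = 1.619 × 0.08206 × 1050.15 / 1.30 = 107.3 atm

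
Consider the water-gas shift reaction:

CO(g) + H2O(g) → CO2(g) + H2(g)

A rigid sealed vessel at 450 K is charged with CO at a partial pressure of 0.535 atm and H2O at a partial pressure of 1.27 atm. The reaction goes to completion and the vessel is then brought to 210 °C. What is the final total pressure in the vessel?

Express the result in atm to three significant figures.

1.94 atm

With V and T fixed, P_i ∝ n_i, so the mole ratios apply directly to partial pressures at 450 K.
P(H2O) required for 0.535 atm of CO = (1/1) × 0.535 = 0.5350 atm; available 1.27 atm, so CO is limiting.
P(H2O) remaining = 1.27 − (1/1) × 0.535 = 0.7350 atm
P(gaseous products) = (1+1)/1 × 0.535 = 1.070 atm
P_total at 450 K = 0.7350 + 1.070 = 1.805 atm
Scaling to 210 °C: P = 1.805 × 483.15/450 = 1.938 atm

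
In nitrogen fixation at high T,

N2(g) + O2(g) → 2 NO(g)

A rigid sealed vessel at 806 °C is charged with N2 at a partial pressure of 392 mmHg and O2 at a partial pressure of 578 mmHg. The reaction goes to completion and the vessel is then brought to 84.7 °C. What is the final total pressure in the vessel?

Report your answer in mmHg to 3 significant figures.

322 mmHg

Because the vessel is rigid and T is held at 806 °C, work the stoichiometry in partial pressures (P_i = n_iRT/V).
P(O2) required for 392 mmHg of N2 = (1/1) × 392 = 392.0 mmHg; available 578 mmHg, so N2 is limiting.
P(O2) remaining = 578 − (1/1) × 392 = 186.0 mmHg
P(gaseous products) = (2)/1 × 392 = 784.0 mmHg
P_total at 806 °C = 186.0 + 784.0 = 970.0 mmHg
Scaling to 84.7 °C: P = 970.0 × 357.85/1079.15 = 321.7 mmHg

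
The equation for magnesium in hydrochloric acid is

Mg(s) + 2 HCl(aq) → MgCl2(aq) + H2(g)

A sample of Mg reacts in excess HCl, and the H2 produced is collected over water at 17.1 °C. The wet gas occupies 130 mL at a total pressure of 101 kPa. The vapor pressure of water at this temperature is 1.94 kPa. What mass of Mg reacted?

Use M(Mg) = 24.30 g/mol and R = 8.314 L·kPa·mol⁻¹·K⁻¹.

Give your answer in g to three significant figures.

P(H2) = 101 − 1.94 = 99.06 kPa
n(H2) = PV/RT = (99.06 × 0.1300) / (8.314 × 290.25) = 0.005337 mol
n(Mg) = (1/1) × 0.005337 = 0.005337 mol
m(Mg) = 0.005337 × 24.30 = 0.1297 g

0.130 g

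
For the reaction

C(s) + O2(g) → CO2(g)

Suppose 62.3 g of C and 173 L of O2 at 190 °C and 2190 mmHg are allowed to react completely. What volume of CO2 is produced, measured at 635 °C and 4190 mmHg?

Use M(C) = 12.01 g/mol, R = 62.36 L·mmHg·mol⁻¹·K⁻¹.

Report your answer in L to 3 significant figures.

70.1 L

n(C) = 62.3 / 12.01 = 5.187 mol
n(O2) = PV/RT = (2190 × 173) / (62.36 × 463.15) = 13.12 mol
For 5.187 mol C, stoichiometry requires (1/1) × 5.187 = 5.187 mol O2; 13.12 mol is available, so C is limiting.
n(CO2) = (1/1) × 5.187 = 5.187 mol
V(CO2) = nRT/P = 5.187 × 62.36 × 908.15 / 4190 = 70.11 L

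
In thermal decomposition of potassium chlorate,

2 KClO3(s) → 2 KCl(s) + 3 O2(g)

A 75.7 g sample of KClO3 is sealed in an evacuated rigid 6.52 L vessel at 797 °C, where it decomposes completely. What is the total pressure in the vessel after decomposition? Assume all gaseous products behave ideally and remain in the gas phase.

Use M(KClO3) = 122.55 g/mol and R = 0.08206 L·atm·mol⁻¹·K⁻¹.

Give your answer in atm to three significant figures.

n(KClO3) = 75.7 / 122.55 = 0.6177 mol
n(gas produced) = (3/2) × 0.6177 = 0.9265 mol
P = nRT/V = 0.9265 × 0.08206 × 1070.15 / 6.52 = 12.48 atm

12.5 atm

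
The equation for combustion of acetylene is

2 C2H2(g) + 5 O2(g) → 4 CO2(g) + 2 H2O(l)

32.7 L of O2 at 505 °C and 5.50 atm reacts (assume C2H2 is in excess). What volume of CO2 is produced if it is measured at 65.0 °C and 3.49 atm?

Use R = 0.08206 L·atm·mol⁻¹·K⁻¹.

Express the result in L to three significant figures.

17.9 L

n(O2) = PV/RT = (5.50 × 32.7) / (0.08206 × 778.15) = 2.817 mol
n(CO2) = (4/5) × 2.817 = 2.254 mol
V = nRT/P = 2.254 × 0.08206 × 338.15 / 3.49 = 17.92 L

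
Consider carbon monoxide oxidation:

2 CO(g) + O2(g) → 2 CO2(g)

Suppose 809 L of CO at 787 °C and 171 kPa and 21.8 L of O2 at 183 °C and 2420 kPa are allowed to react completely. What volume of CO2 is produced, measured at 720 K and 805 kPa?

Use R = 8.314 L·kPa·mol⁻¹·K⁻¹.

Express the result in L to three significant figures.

117 L

n(CO) = PV/RT = (171 × 809) / (8.314 × 1060.15) = 15.70 mol
n(O2) = PV/RT = (2420 × 21.8) / (8.314 × 456.15) = 13.91 mol
For 15.70 mol CO, stoichiometry requires (1/2) × 15.70 = 7.850 mol O2; 13.91 mol is available, so CO is limiting.
n(CO2) = (2/2) × 15.70 = 15.70 mol
V(CO2) = nRT/P = 15.70 × 8.314 × 720 / 805 = 116.7 L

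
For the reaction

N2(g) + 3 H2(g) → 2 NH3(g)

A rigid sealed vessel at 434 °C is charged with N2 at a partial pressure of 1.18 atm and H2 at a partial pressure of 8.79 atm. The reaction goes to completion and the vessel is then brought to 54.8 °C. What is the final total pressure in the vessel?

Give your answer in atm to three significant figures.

At constant V, partial pressures at 434 °C are proportional to moles, so apply stoichiometry directly to pressures.
P(H2) required for 1.18 atm of N2 = (3/1) × 1.18 = 3.540 atm; available 8.79 atm, so N2 is limiting.
P(H2) remaining = 8.79 − (3/1) × 1.18 = 5.250 atm
P(gaseous products) = (2)/1 × 1.18 = 2.360 atm
P_total at 434 °C = 5.250 + 2.360 = 7.610 atm
Scaling to 54.8 °C: P = 7.610 × 327.95/707.15 = 3.529 atm

3.53 atm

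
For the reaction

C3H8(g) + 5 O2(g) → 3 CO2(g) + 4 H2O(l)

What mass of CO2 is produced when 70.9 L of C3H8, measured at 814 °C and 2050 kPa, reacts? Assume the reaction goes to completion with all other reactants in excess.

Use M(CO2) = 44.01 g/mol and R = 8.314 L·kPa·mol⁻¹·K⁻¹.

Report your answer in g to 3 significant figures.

2120 g

n(C3H8) = PV/RT = (2050 × 70.9) / (8.314 × 1087.15) = 16.08 mol
n(CO2) = (3/1) × 16.08 = 48.24 mol
m(CO2) = 48.24 × 44.01 = 2123 g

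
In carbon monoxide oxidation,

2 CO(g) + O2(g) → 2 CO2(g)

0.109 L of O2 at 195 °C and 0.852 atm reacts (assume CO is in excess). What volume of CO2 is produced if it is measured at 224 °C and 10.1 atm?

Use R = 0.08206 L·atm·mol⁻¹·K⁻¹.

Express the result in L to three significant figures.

n(O2) = PV/RT = (0.852 × 0.109) / (0.08206 × 468.15) = 0.002417 mol
n(CO2) = (2/1) × 0.002417 = 0.004834 mol
V = nRT/P = 0.004834 × 0.08206 × 497.15 / 10.1 = 0.01953 L

0.0195 L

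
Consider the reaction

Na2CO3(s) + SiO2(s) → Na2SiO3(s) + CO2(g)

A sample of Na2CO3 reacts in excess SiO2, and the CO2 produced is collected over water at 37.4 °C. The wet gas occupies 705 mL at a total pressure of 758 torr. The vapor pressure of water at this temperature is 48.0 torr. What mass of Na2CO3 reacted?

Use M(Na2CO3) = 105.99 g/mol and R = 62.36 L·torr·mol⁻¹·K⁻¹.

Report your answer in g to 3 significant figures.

2.74 g

P(CO2) = 758 − 48.0 = 710.0 torr
n(CO2) = PV/RT = (710.0 × 0.7050) / (62.36 × 310.55) = 0.02585 mol
n(Na2CO3) = (1/1) × 0.02585 = 0.02585 mol
m(Na2CO3) = 0.02585 × 105.99 = 2.740 g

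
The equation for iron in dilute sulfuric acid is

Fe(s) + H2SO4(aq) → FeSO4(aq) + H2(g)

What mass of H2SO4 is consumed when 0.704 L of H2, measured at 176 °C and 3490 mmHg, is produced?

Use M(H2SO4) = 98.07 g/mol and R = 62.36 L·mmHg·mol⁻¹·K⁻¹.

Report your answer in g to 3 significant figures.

n(H2) = PV/RT = (3490 × 0.704) / (62.36 × 449.15) = 0.08772 mol
n(H2SO4) = (1/1) × 0.08772 = 0.08772 mol
m(H2SO4) = 0.08772 × 98.07 = 8.603 g

8.60 g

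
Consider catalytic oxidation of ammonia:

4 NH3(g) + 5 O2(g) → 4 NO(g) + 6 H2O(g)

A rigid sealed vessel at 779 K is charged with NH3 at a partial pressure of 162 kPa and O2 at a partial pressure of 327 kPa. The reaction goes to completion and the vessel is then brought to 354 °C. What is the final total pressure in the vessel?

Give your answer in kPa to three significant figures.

With V and T fixed, P_i ∝ n_i, so the mole ratios apply directly to partial pressures at 779 K.
P(O2) required for 162 kPa of NH3 = (5/4) × 162 = 202.5 kPa; available 327 kPa, so NH3 is limiting.
P(O2) remaining = 327 − (5/4) × 162 = 124.5 kPa
P(gaseous products) = (4+6)/4 × 162 = 405.0 kPa
P_total at 779 K = 124.5 + 405.0 = 529.5 kPa
Scaling to 354 °C: P = 529.5 × 627.15/779 = 426.3 kPa

426 kPa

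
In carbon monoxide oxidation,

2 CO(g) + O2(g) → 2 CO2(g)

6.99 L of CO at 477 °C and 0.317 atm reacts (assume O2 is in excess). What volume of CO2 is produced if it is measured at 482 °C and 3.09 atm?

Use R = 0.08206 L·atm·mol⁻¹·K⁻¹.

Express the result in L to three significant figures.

0.722 L

n(CO) = PV/RT = (0.317 × 6.99) / (0.08206 × 750.15) = 0.03600 mol
n(CO2) = (2/2) × 0.03600 = 0.03600 mol
V = nRT/P = 0.03600 × 0.08206 × 755.15 / 3.09 = 0.7220 L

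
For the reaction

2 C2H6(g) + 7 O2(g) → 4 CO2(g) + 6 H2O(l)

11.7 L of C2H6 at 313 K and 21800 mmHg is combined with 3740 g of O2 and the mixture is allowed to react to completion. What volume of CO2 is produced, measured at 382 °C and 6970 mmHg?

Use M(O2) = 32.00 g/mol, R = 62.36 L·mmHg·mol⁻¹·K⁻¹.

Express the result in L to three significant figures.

153 L

n(C2H6) = PV/RT = (21800 × 11.7) / (62.36 × 313) = 13.07 mol
n(O2) = 3740 / 32.00 = 116.9 mol
For 13.07 mol C2H6, stoichiometry requires (7/2) × 13.07 = 45.75 mol O2; 116.9 mol is available, so C2H6 is limiting.
n(CO2) = (4/2) × 13.07 = 26.14 mol
V(CO2) = nRT/P = 26.14 × 62.36 × 655.15 / 6970 = 153.2 L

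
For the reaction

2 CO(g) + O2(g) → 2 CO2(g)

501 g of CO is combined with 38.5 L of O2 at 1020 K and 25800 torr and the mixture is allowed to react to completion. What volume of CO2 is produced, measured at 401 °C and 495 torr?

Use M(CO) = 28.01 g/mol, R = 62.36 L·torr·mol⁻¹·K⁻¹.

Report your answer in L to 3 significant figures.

n(CO) = 501 / 28.01 = 17.89 mol
n(O2) = PV/RT = (25800 × 38.5) / (62.36 × 1020) = 15.62 mol
For 17.89 mol CO, stoichiometry requires (1/2) × 17.89 = 8.945 mol O2; 15.62 mol is available, so CO is limiting.
n(CO2) = (2/2) × 17.89 = 17.89 mol
V(CO2) = nRT/P = 17.89 × 62.36 × 674.15 / 495 = 1519 L

1520 L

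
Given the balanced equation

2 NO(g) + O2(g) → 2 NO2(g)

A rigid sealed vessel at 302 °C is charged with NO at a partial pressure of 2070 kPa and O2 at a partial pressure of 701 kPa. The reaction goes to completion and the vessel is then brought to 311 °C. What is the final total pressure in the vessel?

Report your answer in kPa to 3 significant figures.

2100 kPa

Because the vessel is rigid and T is held at 302 °C, work the stoichiometry in partial pressures (P_i = n_iRT/V).
P(O2) required for 2070 kPa of NO = (1/2) × 2070 = 1035 kPa; available 701 kPa, so O2 is limiting.
P(NO) remaining = 2070 − (2/1) × 701 = 668.0 kPa
P(gaseous products) = (2)/1 × 701 = 1402 kPa
P_total at 302 °C = 668.0 + 1402 = 2070 kPa
Scaling to 311 °C: P = 2070 × 584.15/575.15 = 2102 kPa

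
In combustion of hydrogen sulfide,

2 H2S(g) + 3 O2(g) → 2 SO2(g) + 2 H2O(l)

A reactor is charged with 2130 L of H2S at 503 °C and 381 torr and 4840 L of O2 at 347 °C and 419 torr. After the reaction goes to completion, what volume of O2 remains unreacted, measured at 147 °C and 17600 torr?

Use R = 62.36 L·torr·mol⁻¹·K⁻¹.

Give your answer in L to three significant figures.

40.6 L

n(H2S) = PV/RT = (381 × 2130) / (62.36 × 776.15) = 16.77 mol
n(O2) = PV/RT = (419 × 4840) / (62.36 × 620.15) = 52.44 mol
For 16.77 mol H2S, stoichiometry requires (3/2) × 16.77 = 25.16 mol O2; 52.44 mol is available, so H2S is limiting.
n(O2) consumed = (3/2) × 16.77 = 25.16 mol; remaining = 52.44 − 25.16 = 27.28 mol
V(O2) = nRT/P = 27.28 × 62.36 × 420.15 / 17600 = 40.61 L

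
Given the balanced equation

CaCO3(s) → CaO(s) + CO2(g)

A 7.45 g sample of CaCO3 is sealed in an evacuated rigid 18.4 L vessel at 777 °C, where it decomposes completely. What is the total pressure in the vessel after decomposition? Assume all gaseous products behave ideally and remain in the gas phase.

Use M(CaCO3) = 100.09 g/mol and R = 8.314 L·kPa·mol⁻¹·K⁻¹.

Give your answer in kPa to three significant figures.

n(CaCO3) = 7.45 / 100.09 = 0.07443 mol
n(gas produced) = (1/1) × 0.07443 = 0.07443 mol
P = nRT/V = 0.07443 × 8.314 × 1050.15 / 18.4 = 35.32 kPa

35.3 kPa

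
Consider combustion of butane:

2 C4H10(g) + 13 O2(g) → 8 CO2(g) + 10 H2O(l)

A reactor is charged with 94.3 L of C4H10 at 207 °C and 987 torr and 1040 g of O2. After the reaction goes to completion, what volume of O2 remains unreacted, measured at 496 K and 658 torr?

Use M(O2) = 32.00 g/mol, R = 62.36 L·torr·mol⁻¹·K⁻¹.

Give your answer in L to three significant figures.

578 L

n(C4H10) = PV/RT = (987 × 94.3) / (62.36 × 480.15) = 3.108 mol
n(O2) = 1040 / 32.00 = 32.50 mol
For 3.108 mol C4H10, stoichiometry requires (13/2) × 3.108 = 20.20 mol O2; 32.50 mol is available, so C4H10 is limiting.
n(O2) consumed = (13/2) × 3.108 = 20.20 mol; remaining = 32.50 − 20.20 = 12.30 mol
V(O2) = nRT/P = 12.30 × 62.36 × 496 / 658 = 578.2 L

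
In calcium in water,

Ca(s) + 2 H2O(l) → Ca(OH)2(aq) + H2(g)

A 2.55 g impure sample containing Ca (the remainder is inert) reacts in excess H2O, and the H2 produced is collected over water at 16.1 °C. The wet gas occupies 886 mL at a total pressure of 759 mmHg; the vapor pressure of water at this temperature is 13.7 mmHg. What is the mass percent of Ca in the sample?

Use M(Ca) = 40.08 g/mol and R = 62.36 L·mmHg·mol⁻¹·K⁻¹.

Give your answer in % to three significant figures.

57.5 %

P(H2) = 759 − 13.7 = 745.3 mmHg
n(H2) = PV/RT = (745.3 × 0.8860) / (62.36 × 289.25) = 0.03661 mol
n(Ca) = (1/1) × 0.03661 = 0.03661 mol
m(Ca) = 0.03661 × 40.08 = 1.467 g
%Ca = 1.467 / 2.55 × 100 = 57.53%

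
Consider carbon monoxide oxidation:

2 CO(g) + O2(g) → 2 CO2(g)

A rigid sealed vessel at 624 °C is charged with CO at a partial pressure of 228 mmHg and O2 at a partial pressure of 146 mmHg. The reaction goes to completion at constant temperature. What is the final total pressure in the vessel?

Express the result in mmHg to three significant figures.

260 mmHg

Because the vessel is rigid and T is held at 624 °C, work the stoichiometry in partial pressures (P_i = n_iRT/V).
P(O2) required for 228 mmHg of CO = (1/2) × 228 = 114.0 mmHg; available 146 mmHg, so CO is limiting.
P(O2) remaining = 146 − (1/2) × 228 = 32.00 mmHg
P(gaseous products) = (2)/2 × 228 = 228.0 mmHg
P_total at 624 °C = 32.00 + 228.0 = 260.0 mmHg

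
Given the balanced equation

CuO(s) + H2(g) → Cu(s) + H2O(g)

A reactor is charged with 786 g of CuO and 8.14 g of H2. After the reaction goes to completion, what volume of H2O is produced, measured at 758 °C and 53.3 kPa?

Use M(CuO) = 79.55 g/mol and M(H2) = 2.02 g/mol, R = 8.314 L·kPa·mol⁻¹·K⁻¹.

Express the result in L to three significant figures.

648 L

n(CuO) = 786 / 79.55 = 9.881 mol
n(H2) = 8.14 / 2.02 = 4.030 mol
For 9.881 mol CuO, stoichiometry requires (1/1) × 9.881 = 9.881 mol H2; 4.030 mol is available, so H2 is limiting.
n(H2O) = (1/1) × 4.030 = 4.030 mol
V(H2O) = nRT/P = 4.030 × 8.314 × 1031.15 / 53.3 = 648.2 L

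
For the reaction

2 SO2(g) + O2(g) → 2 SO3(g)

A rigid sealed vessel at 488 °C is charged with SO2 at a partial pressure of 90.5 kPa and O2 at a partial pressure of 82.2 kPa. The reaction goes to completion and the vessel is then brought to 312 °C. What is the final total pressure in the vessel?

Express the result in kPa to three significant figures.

Because the vessel is rigid and T is held at 488 °C, work the stoichiometry in partial pressures (P_i = n_iRT/V).
P(O2) required for 90.5 kPa of SO2 = (1/2) × 90.5 = 45.25 kPa; available 82.2 kPa, so SO2 is limiting.
P(O2) remaining = 82.2 − (1/2) × 90.5 = 36.95 kPa
P(gaseous products) = (2)/2 × 90.5 = 90.50 kPa
P_total at 488 °C = 36.95 + 90.50 = 127.5 kPa
Scaling to 312 °C: P = 127.5 × 585.15/761.15 = 98.02 kPa

98.0 kPa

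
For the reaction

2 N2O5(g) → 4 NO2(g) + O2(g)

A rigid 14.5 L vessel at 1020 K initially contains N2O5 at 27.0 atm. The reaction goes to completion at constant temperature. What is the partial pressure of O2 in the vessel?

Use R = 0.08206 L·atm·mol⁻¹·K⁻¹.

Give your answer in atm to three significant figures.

13.5 atm

n(N2O5)₀ = PV/RT = (27.0 × 14.5) / (0.08206 × 1020) = 4.677 mol
n(O2) = (1/2) × 4.677 = 2.338 mol
P(O2) = nRT/V = 2.338 × 0.08206 × 1020 / 14.5 = 13.50 atm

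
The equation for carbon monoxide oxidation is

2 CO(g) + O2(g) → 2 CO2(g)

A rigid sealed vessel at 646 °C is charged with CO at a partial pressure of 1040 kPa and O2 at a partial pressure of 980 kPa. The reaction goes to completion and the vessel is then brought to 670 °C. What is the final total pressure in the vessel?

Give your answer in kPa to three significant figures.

Because the vessel is rigid and T is held at 646 °C, work the stoichiometry in partial pressures (P_i = n_iRT/V).
P(O2) required for 1040 kPa of CO = (1/2) × 1040 = 520.0 kPa; available 980 kPa, so CO is limiting.
P(O2) remaining = 980 − (1/2) × 1040 = 460.0 kPa
P(gaseous products) = (2)/2 × 1040 = 1040 kPa
P_total at 646 °C = 460.0 + 1040 = 1500 kPa
Scaling to 670 °C: P = 1500 × 943.15/919.15 = 1539 kPa

1540 kPa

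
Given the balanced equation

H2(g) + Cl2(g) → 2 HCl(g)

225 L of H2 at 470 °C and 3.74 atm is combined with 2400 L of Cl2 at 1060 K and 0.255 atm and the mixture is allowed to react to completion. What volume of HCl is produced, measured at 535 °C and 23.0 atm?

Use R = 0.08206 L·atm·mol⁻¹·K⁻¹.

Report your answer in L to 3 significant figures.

40.6 L

n(H2) = PV/RT = (3.74 × 225) / (0.08206 × 743.15) = 13.80 mol
n(Cl2) = PV/RT = (0.255 × 2400) / (0.08206 × 1060) = 7.036 mol
For 13.80 mol H2, stoichiometry requires (1/1) × 13.80 = 13.80 mol Cl2; 7.036 mol is available, so Cl2 is limiting.
n(HCl) = (2/1) × 7.036 = 14.07 mol
V(HCl) = nRT/P = 14.07 × 0.08206 × 808.15 / 23.0 = 40.57 L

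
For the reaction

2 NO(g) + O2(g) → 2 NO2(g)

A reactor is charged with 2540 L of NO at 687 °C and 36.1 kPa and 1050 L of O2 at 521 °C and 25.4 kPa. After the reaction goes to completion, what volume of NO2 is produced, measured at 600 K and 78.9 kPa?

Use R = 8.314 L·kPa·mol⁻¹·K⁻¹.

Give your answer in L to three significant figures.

n(NO) = PV/RT = (36.1 × 2540) / (8.314 × 960.15) = 11.49 mol
n(O2) = PV/RT = (25.4 × 1050) / (8.314 × 794.15) = 4.039 mol
For 11.49 mol NO, stoichiometry requires (1/2) × 11.49 = 5.745 mol O2; 4.039 mol is available, so O2 is limiting.
n(NO2) = (2/1) × 4.039 = 8.078 mol
V(NO2) = nRT/P = 8.078 × 8.314 × 600 / 78.9 = 510.7 L

511 L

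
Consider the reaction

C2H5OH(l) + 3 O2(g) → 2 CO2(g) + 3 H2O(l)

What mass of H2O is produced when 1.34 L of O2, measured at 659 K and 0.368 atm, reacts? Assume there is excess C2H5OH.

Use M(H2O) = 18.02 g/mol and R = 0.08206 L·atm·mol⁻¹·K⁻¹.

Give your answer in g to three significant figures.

n(O2) = PV/RT = (0.368 × 1.34) / (0.08206 × 659) = 0.009119 mol
n(H2O) = (3/3) × 0.009119 = 0.009119 mol
m(H2O) = 0.009119 × 18.02 = 0.1643 g

0.164 g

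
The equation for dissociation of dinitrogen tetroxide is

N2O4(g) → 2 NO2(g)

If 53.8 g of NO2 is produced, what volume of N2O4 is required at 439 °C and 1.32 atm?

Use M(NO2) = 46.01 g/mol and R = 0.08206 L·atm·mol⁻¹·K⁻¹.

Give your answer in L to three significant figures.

n(NO2) = 53.80 / 46.01 = 1.169 mol
n(N2O4) = (1/2) × 1.169 = 0.5845 mol
V = nRT/P = 0.5845 × 0.08206 × 712.15 / 1.32 = 25.88 L

25.9 L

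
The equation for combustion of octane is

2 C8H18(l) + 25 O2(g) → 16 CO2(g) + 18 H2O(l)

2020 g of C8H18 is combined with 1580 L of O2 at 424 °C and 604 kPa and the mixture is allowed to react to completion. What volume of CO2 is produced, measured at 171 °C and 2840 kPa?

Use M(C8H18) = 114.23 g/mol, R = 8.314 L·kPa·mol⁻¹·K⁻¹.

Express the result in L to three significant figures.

n(C8H18) = 2020 / 114.23 = 17.68 mol
n(O2) = PV/RT = (604 × 1580) / (8.314 × 697.15) = 164.6 mol
For 17.68 mol C8H18, stoichiometry requires (25/2) × 17.68 = 221.0 mol O2; 164.6 mol is available, so O2 is limiting.
n(CO2) = (16/25) × 164.6 = 105.3 mol
V(CO2) = nRT/P = 105.3 × 8.314 × 444.15 / 2840 = 136.9 L

137 L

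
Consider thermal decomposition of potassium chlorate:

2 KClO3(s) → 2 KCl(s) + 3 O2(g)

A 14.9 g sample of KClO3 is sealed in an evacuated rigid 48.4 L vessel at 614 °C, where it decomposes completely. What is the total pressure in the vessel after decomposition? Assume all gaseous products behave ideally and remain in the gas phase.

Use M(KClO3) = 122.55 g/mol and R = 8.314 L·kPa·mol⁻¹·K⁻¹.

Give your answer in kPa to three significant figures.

n(KClO3) = 14.9 / 122.55 = 0.1216 mol
n(gas produced) = (3/2) × 0.1216 = 0.1824 mol
P = nRT/V = 0.1824 × 8.314 × 887.15 / 48.4 = 27.80 kPa

27.8 kPa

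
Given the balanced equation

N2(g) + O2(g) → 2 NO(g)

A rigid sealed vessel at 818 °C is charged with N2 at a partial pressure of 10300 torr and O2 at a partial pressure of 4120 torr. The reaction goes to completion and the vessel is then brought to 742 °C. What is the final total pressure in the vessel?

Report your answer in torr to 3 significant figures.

13400 torr

At constant V, partial pressures at 818 °C are proportional to moles, so apply stoichiometry directly to pressures.
P(O2) required for 10300 torr of N2 = (1/1) × 10300 = 10300 torr; available 4120 torr, so O2 is limiting.
P(N2) remaining = 10300 − (1/1) × 4120 = 6180 torr
P(gaseous products) = (2)/1 × 4120 = 8240 torr
P_total at 818 °C = 6180 + 8240 = 14420 torr
Scaling to 742 °C: P = 14420 × 1015.15/1091.15 = 13420 torr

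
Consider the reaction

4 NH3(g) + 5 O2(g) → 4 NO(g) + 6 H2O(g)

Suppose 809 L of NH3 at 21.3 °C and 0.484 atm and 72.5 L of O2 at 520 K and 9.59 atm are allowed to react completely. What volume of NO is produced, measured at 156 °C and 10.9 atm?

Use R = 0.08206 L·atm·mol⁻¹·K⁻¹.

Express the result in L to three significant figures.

n(NH3) = PV/RT = (0.484 × 809) / (0.08206 × 294.45) = 16.21 mol
n(O2) = PV/RT = (9.59 × 72.5) / (0.08206 × 520) = 16.29 mol
For 16.21 mol NH3, stoichiometry requires (5/4) × 16.21 = 20.26 mol O2; 16.29 mol is available, so O2 is limiting.
n(NO) = (4/5) × 16.29 = 13.03 mol
V(NO) = nRT/P = 13.03 × 0.08206 × 429.15 / 10.9 = 42.10 L

42.1 L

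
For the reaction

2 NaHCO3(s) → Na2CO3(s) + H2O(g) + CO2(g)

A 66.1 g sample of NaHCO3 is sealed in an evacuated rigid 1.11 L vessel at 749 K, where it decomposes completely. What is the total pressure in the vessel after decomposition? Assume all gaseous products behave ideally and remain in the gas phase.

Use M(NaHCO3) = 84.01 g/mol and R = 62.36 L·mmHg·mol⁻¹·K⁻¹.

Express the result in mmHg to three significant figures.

33100 mmHg

n(NaHCO3) = 66.1 / 84.01 = 0.7868 mol
n(gas produced) = (2/2) × 0.7868 = 0.7868 mol
P = nRT/V = 0.7868 × 62.36 × 749 / 1.11 = 33110 mmHg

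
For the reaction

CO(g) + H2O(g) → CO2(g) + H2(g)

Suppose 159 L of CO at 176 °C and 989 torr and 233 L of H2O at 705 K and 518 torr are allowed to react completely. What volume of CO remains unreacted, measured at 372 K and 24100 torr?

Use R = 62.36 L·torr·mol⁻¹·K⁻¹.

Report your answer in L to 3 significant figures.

2.76 L

n(CO) = PV/RT = (989 × 159) / (62.36 × 449.15) = 5.614 mol
n(H2O) = PV/RT = (518 × 233) / (62.36 × 705) = 2.745 mol
For 5.614 mol CO, stoichiometry requires (1/1) × 5.614 = 5.614 mol H2O; 2.745 mol is available, so H2O is limiting.
n(CO) consumed = (1/1) × 2.745 = 2.745 mol; remaining = 5.614 − 2.745 = 2.869 mol
V(CO) = nRT/P = 2.869 × 62.36 × 372 / 24100 = 2.762 L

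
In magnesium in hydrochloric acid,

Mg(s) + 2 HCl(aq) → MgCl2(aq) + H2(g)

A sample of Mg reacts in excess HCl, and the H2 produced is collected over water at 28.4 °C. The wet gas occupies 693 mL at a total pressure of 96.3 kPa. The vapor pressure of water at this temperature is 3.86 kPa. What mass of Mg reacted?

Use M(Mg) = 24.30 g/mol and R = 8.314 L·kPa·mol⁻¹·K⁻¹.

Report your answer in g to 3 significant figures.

0.621 g

P(H2) = 96.3 − 3.86 = 92.44 kPa
n(H2) = PV/RT = (92.44 × 0.6930) / (8.314 × 301.55) = 0.02555 mol
n(Mg) = (1/1) × 0.02555 = 0.02555 mol
m(Mg) = 0.02555 × 24.30 = 0.6209 g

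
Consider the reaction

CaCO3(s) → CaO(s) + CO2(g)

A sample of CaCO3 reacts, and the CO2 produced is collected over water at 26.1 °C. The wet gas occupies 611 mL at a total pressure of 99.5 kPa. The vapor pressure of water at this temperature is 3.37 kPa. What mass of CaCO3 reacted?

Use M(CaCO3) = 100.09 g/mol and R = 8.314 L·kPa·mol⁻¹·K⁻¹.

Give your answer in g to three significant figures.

P(CO2) = 99.5 − 3.37 = 96.13 kPa
n(CO2) = PV/RT = (96.13 × 0.6110) / (8.314 × 299.25) = 0.02361 mol
n(CaCO3) = (1/1) × 0.02361 = 0.02361 mol
m(CaCO3) = 0.02361 × 100.09 = 2.363 g

2.36 g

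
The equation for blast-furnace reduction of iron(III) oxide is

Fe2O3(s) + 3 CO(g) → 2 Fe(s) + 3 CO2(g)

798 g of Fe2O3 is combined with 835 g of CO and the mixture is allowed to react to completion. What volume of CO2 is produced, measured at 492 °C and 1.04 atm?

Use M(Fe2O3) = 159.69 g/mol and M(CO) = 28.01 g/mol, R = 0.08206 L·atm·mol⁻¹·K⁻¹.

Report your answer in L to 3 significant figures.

n(Fe2O3) = 798 / 159.69 = 4.997 mol
n(CO) = 835 / 28.01 = 29.81 mol
For 4.997 mol Fe2O3, stoichiometry requires (3/1) × 4.997 = 14.99 mol CO; 29.81 mol is available, so Fe2O3 is limiting.
n(CO2) = (3/1) × 4.997 = 14.99 mol
V(CO2) = nRT/P = 14.99 × 0.08206 × 765.15 / 1.04 = 905.0 L

905 L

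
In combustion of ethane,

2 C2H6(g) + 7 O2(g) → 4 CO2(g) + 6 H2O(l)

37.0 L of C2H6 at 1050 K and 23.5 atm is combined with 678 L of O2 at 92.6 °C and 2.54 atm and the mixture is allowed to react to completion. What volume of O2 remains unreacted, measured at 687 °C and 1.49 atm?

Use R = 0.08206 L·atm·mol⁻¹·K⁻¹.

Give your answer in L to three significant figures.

1170 L

n(C2H6) = PV/RT = (23.5 × 37.0) / (0.08206 × 1050) = 10.09 mol
n(O2) = PV/RT = (2.54 × 678) / (0.08206 × 365.75) = 57.38 mol
For 10.09 mol C2H6, stoichiometry requires (7/2) × 10.09 = 35.31 mol O2; 57.38 mol is available, so C2H6 is limiting.
n(O2) consumed = (7/2) × 10.09 = 35.31 mol; remaining = 57.38 − 35.31 = 22.07 mol
V(O2) = nRT/P = 22.07 × 0.08206 × 960.15 / 1.49 = 1167 L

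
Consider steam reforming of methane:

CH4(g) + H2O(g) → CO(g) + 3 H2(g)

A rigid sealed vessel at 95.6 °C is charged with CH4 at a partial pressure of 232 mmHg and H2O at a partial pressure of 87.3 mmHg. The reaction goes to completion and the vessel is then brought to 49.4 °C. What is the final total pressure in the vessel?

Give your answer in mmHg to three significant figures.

432 mmHg

Because the vessel is rigid and T is held at 95.6 °C, work the stoichiometry in partial pressures (P_i = n_iRT/V).
P(H2O) required for 232 mmHg of CH4 = (1/1) × 232 = 232.0 mmHg; available 87.3 mmHg, so H2O is limiting.
P(CH4) remaining = 232 − (1/1) × 87.3 = 144.7 mmHg
P(gaseous products) = (1+3)/1 × 87.3 = 349.2 mmHg
P_total at 95.6 °C = 144.7 + 349.2 = 493.9 mmHg
Scaling to 49.4 °C: P = 493.9 × 322.55/368.75 = 432.0 mmHg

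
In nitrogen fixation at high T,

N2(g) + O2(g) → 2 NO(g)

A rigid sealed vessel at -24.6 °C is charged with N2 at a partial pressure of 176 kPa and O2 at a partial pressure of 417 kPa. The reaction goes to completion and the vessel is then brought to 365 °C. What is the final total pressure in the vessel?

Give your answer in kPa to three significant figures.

1520 kPa

With V and T fixed, P_i ∝ n_i, so the mole ratios apply directly to partial pressures at -24.6 °C.
P(O2) required for 176 kPa of N2 = (1/1) × 176 = 176.0 kPa; available 417 kPa, so N2 is limiting.
P(O2) remaining = 417 − (1/1) × 176 = 241.0 kPa
P(gaseous products) = (2)/1 × 176 = 352.0 kPa
P_total at -24.6 °C = 241.0 + 352.0 = 593.0 kPa
Scaling to 365 °C: P = 593.0 × 638.15/248.55 = 1523 kPa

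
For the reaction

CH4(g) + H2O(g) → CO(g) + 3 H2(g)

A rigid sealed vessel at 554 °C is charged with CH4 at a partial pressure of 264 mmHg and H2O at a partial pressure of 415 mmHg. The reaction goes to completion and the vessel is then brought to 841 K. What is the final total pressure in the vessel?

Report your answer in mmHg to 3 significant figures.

1230 mmHg

Because the vessel is rigid and T is held at 554 °C, work the stoichiometry in partial pressures (P_i = n_iRT/V).
P(H2O) required for 264 mmHg of CH4 = (1/1) × 264 = 264.0 mmHg; available 415 mmHg, so CH4 is limiting.
P(H2O) remaining = 415 − (1/1) × 264 = 151.0 mmHg
P(gaseous products) = (1+3)/1 × 264 = 1056 mmHg
P_total at 554 °C = 151.0 + 1056 = 1207 mmHg
Scaling to 841 K: P = 1207 × 841/827.15 = 1227 mmHg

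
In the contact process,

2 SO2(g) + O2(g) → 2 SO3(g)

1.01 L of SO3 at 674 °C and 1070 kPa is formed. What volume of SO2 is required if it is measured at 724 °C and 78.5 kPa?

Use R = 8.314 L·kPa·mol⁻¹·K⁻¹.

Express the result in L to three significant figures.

n(SO3) = PV/RT = (1070 × 1.01) / (8.314 × 947.15) = 0.1372 mol
n(SO2) = (2/2) × 0.1372 = 0.1372 mol
V = nRT/P = 0.1372 × 8.314 × 997.15 / 78.5 = 14.49 L

14.5 L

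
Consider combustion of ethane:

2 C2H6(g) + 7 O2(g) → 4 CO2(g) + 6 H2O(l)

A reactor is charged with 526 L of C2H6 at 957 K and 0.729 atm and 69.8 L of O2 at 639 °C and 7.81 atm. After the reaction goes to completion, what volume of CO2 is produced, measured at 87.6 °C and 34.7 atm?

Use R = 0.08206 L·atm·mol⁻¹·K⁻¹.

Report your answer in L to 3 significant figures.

3.55 L

n(C2H6) = PV/RT = (0.729 × 526) / (0.08206 × 957) = 4.883 mol
n(O2) = PV/RT = (7.81 × 69.8) / (0.08206 × 912.15) = 7.283 mol
For 4.883 mol C2H6, stoichiometry requires (7/2) × 4.883 = 17.09 mol O2; 7.283 mol is available, so O2 is limiting.
n(CO2) = (4/7) × 7.283 = 4.162 mol
V(CO2) = nRT/P = 4.162 × 0.08206 × 360.75 / 34.7 = 3.551 L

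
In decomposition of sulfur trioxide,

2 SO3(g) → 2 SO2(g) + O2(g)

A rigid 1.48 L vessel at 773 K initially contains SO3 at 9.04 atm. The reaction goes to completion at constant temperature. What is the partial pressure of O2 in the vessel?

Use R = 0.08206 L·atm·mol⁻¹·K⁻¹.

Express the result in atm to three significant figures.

4.52 atm

n(SO3)₀ = PV/RT = (9.04 × 1.48) / (0.08206 × 773) = 0.2109 mol
n(O2) = (1/2) × 0.2109 = 0.1055 mol
P(O2) = nRT/V = 0.1055 × 0.08206 × 773 / 1.48 = 4.522 atm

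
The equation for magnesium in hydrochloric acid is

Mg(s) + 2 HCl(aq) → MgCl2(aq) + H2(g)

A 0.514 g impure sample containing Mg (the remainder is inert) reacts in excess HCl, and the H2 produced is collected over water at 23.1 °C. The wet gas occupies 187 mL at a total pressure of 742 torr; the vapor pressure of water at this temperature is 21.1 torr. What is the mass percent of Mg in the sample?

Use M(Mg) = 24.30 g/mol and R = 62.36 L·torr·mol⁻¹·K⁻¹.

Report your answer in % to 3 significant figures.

34.5 %

P(H2) = 742 − 21.1 = 720.9 torr
n(H2) = PV/RT = (720.9 × 0.1870) / (62.36 × 296.25) = 0.007297 mol
n(Mg) = (1/1) × 0.007297 = 0.007297 mol
m(Mg) = 0.007297 × 24.30 = 0.1773 g
%Mg = 0.1773 / 0.514 × 100 = 34.49%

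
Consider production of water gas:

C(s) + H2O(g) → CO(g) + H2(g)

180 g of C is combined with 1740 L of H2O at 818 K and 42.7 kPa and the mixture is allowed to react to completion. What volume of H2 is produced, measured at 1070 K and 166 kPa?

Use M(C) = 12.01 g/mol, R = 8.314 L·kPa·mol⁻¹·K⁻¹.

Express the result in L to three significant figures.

n(C) = 180 / 12.01 = 14.99 mol
n(H2O) = PV/RT = (42.7 × 1740) / (8.314 × 818) = 10.92 mol
For 14.99 mol C, stoichiometry requires (1/1) × 14.99 = 14.99 mol H2O; 10.92 mol is available, so H2O is limiting.
n(H2) = (1/1) × 10.92 = 10.92 mol
V(H2) = nRT/P = 10.92 × 8.314 × 1070 / 166 = 585.2 L

585 L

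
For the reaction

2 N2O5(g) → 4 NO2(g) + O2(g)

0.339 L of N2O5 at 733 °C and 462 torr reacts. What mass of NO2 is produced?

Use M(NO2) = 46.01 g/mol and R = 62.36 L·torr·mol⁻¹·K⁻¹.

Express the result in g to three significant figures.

0.230 g

n(N2O5) = PV/RT = (462 × 0.339) / (62.36 × 1006.15) = 0.002496 mol
n(NO2) = (4/2) × 0.002496 = 0.004992 mol
m(NO2) = 0.004992 × 46.01 = 0.2297 g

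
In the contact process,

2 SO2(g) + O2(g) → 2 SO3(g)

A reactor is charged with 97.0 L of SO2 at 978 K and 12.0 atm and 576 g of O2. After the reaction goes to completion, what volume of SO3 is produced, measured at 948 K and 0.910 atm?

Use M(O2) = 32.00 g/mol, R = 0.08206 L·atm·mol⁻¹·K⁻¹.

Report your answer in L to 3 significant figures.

1240 L

n(SO2) = PV/RT = (12.0 × 97.0) / (0.08206 × 978) = 14.50 mol
n(O2) = 576 / 32.00 = 18.00 mol
For 14.50 mol SO2, stoichiometry requires (1/2) × 14.50 = 7.250 mol O2; 18.00 mol is available, so SO2 is limiting.
n(SO3) = (2/2) × 14.50 = 14.50 mol
V(SO3) = nRT/P = 14.50 × 0.08206 × 948 / 0.910 = 1240 L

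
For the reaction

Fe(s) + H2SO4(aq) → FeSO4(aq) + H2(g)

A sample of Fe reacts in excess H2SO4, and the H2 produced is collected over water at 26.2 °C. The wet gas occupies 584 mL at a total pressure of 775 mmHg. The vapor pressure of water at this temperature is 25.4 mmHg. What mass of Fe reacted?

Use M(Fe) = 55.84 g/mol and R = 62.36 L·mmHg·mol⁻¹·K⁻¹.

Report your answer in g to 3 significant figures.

1.31 g

P(H2) = 775 − 25.4 = 749.6 mmHg
n(H2) = PV/RT = (749.6 × 0.5840) / (62.36 × 299.35) = 0.02345 mol
n(Fe) = (1/1) × 0.02345 = 0.02345 mol
m(Fe) = 0.02345 × 55.84 = 1.309 g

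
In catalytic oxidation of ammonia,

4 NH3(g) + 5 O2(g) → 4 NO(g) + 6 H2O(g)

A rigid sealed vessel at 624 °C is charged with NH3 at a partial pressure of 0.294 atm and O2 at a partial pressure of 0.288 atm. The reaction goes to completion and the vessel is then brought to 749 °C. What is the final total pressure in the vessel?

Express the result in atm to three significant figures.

0.729 atm

Because the vessel is rigid and T is held at 624 °C, work the stoichiometry in partial pressures (P_i = n_iRT/V).
P(O2) required for 0.294 atm of NH3 = (5/4) × 0.294 = 0.3675 atm; available 0.288 atm, so O2 is limiting.
P(NH3) remaining = 0.294 − (4/5) × 0.288 = 0.06360 atm
P(gaseous products) = (4+6)/5 × 0.288 = 0.5760 atm
P_total at 624 °C = 0.06360 + 0.5760 = 0.6396 atm
Scaling to 749 °C: P = 0.6396 × 1022.15/897.15 = 0.7287 atm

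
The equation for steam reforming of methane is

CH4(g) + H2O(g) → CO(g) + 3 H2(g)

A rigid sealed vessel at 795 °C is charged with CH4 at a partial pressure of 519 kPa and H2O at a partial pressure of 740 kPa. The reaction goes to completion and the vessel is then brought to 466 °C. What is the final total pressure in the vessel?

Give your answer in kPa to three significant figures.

Because the vessel is rigid and T is held at 795 °C, work the stoichiometry in partial pressures (P_i = n_iRT/V).
P(H2O) required for 519 kPa of CH4 = (1/1) × 519 = 519.0 kPa; available 740 kPa, so CH4 is limiting.
P(H2O) remaining = 740 − (1/1) × 519 = 221.0 kPa
P(gaseous products) = (1+3)/1 × 519 = 2076 kPa
P_total at 795 °C = 221.0 + 2076 = 2297 kPa
Scaling to 466 °C: P = 2297 × 739.15/1068.15 = 1590 kPa

1590 kPa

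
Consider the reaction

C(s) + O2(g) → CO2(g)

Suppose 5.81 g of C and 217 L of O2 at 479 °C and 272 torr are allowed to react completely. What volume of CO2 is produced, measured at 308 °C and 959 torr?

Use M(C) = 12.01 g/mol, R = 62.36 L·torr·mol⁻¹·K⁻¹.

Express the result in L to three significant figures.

18.3 L

n(C) = 5.81 / 12.01 = 0.4838 mol
n(O2) = PV/RT = (272 × 217) / (62.36 × 752.15) = 1.258 mol
For 0.4838 mol C, stoichiometry requires (1/1) × 0.4838 = 0.4838 mol O2; 1.258 mol is available, so C is limiting.
n(CO2) = (1/1) × 0.4838 = 0.4838 mol
V(CO2) = nRT/P = 0.4838 × 62.36 × 581.15 / 959 = 18.28 L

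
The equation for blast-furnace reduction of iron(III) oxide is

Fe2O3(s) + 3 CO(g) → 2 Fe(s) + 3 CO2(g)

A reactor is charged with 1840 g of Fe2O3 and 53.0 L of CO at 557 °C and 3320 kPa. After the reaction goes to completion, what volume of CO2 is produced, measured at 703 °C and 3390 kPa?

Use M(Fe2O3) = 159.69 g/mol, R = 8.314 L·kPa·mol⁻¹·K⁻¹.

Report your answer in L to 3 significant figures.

n(Fe2O3) = 1840 / 159.69 = 11.52 mol
n(CO) = PV/RT = (3320 × 53.0) / (8.314 × 830.15) = 25.49 mol
For 11.52 mol Fe2O3, stoichiometry requires (3/1) × 11.52 = 34.56 mol CO; 25.49 mol is available, so CO is limiting.
n(CO2) = (3/3) × 25.49 = 25.49 mol
V(CO2) = nRT/P = 25.49 × 8.314 × 976.15 / 3390 = 61.02 L

61.0 L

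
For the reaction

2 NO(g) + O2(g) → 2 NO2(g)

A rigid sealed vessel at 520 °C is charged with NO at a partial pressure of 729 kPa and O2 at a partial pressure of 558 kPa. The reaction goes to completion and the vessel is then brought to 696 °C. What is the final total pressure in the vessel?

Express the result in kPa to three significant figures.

1130 kPa

With V and T fixed, P_i ∝ n_i, so the mole ratios apply directly to partial pressures at 520 °C.
P(O2) required for 729 kPa of NO = (1/2) × 729 = 364.5 kPa; available 558 kPa, so NO is limiting.
P(O2) remaining = 558 − (1/2) × 729 = 193.5 kPa
P(gaseous products) = (2)/2 × 729 = 729.0 kPa
P_total at 520 °C = 193.5 + 729.0 = 922.5 kPa
Scaling to 696 °C: P = 922.5 × 969.15/793.15 = 1127 kPa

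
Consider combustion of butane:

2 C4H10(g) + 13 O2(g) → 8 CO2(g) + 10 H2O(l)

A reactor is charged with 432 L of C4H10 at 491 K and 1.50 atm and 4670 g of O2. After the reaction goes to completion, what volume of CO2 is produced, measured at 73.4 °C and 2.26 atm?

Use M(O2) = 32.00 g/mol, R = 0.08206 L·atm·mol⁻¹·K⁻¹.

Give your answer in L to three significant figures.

809 L

n(C4H10) = PV/RT = (1.50 × 432) / (0.08206 × 491) = 16.08 mol
n(O2) = 4670 / 32.00 = 145.9 mol
For 16.08 mol C4H10, stoichiometry requires (13/2) × 16.08 = 104.5 mol O2; 145.9 mol is available, so C4H10 is limiting.
n(CO2) = (8/2) × 16.08 = 64.32 mol
V(CO2) = nRT/P = 64.32 × 0.08206 × 346.55 / 2.26 = 809.3 L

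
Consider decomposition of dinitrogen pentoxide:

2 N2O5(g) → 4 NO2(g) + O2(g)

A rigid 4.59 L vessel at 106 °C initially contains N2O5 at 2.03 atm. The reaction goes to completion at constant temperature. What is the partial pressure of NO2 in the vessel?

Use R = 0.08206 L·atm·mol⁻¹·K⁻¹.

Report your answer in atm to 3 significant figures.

n(N2O5)₀ = PV/RT = (2.03 × 4.59) / (0.08206 × 379.15) = 0.2995 mol
n(NO2) = (4/2) × 0.2995 = 0.5990 mol
P(NO2) = nRT/V = 0.5990 × 0.08206 × 379.15 / 4.59 = 4.060 atm

4.06 atm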